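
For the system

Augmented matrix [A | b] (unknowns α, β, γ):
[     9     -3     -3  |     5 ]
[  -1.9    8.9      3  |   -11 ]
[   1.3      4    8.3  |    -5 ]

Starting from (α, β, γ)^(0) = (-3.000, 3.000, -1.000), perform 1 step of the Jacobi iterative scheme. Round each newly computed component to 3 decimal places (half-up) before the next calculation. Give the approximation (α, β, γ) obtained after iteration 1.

Iteration 1:
  α = (5 - (-3)·3.000 - (-3)·-1.000) / (9) = 1.222
  β = (-11 - (-1.9)·-3.000 - (3)·-1.000) / (8.9) = -1.539
  γ = (-5 - (1.3)·-3.000 - (4)·3.000) / (8.3) = -1.578

(1.222, -1.539, -1.578)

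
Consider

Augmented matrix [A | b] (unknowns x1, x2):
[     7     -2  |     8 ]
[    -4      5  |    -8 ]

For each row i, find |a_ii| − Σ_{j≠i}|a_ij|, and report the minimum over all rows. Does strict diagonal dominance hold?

row 1: |7| − (2) = 5
row 2: |5| − (4) = 1
minimum over rows = 1 → strictly diagonally dominant (convergence guaranteed)

1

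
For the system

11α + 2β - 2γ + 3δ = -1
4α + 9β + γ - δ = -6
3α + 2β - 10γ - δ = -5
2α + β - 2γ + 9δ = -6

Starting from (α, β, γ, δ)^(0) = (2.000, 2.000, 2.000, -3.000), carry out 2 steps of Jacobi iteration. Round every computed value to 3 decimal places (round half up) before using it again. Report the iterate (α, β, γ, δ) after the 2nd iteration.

(0.863, -1.289, 0.385, -0.194)

Iteration 1:
  α = (-1 - (2)·2.000 - (-2)·2.000 - (3)·-3.000) / (11) = 0.727
  β = (-6 - (4)·2.000 - (1)·2.000 - (-1)·-3.000) / (9) = -2.111
  γ = (-5 - (3)·2.000 - (2)·2.000 - (-1)·-3.000) / (-10) = 1.800
  δ = (-6 - (2)·2.000 - (1)·2.000 - (-2)·2.000) / (9) = -0.889
Iteration 2:
  α = (-1 - (2)·-2.111 - (-2)·1.800 - (3)·-0.889) / (11) = 0.863
  β = (-6 - (4)·0.727 - (1)·1.800 - (-1)·-0.889) / (9) = -1.289
  γ = (-5 - (3)·0.727 - (2)·-2.111 - (-1)·-0.889) / (-10) = 0.385
  δ = (-6 - (2)·0.727 - (1)·-2.111 - (-2)·1.800) / (9) = -0.194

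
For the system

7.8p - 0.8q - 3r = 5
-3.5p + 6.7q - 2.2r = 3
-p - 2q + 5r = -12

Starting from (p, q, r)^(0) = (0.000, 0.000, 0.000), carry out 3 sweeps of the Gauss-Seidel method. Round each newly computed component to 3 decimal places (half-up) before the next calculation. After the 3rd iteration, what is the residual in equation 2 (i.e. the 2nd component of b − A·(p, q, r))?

Iteration 1:
  p = (5 - (-0.8)·0.000 - (-3)·0.000) / (7.8) = 0.641
  q = (3 - (-3.5)·0.641 - (-2.2)·0.000) / (6.7) = 0.783
  r = (-12 - (-1)·0.641 - (-2)·0.783) / (5) = -1.959
Iteration 2:
  p = (5 - (-0.8)·0.783 - (-3)·-1.959) / (7.8) = -0.032
  q = (3 - (-3.5)·-0.032 - (-2.2)·-1.959) / (6.7) = -0.212
  r = (-12 - (-1)·-0.032 - (-2)·-0.212) / (5) = -2.491
Iteration 3:
  p = (5 - (-0.8)·-0.212 - (-3)·-2.491) / (7.8) = -0.339
  q = (3 - (-3.5)·-0.339 - (-2.2)·-2.491) / (6.7) = -0.547
  r = (-12 - (-1)·-0.339 - (-2)·-0.547) / (5) = -2.687
Residual b − A·x = (-0.854, -0.433, 0.002)

-0.433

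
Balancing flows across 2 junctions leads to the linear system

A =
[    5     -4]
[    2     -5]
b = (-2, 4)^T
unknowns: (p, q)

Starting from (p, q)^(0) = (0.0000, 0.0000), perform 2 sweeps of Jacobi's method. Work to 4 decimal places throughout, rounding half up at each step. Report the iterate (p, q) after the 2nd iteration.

(-1.0400, -0.9600)

Iteration 1:
  p = (-2 - (-4)·0.0000) / (5) = -0.4000
  q = (4 - (2)·0.0000) / (-5) = -0.8000
Iteration 2:
  p = (-2 - (-4)·-0.8000) / (5) = -1.0400
  q = (4 - (2)·-0.4000) / (-5) = -0.9600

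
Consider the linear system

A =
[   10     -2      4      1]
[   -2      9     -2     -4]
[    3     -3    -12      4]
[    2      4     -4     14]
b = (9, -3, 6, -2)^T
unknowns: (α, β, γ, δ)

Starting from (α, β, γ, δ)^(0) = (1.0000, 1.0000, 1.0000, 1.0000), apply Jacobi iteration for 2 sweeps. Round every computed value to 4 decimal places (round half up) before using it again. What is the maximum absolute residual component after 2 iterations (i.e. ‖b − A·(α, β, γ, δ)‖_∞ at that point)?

Iteration 1:
  α = (9 - (-2)·1.0000 - (4)·1.0000 - (1)·1.0000) / (10) = 0.6000
  β = (-3 - (-2)·1.0000 - (-2)·1.0000 - (-4)·1.0000) / (9) = 0.5556
  γ = (6 - (3)·1.0000 - (-3)·1.0000 - (4)·1.0000) / (-12) = -0.1667
  δ = (-2 - (2)·1.0000 - (4)·1.0000 - (-4)·1.0000) / (14) = -0.2857
Iteration 2:
  α = (9 - (-2)·0.5556 - (4)·-0.1667 - (1)·-0.2857) / (10) = 1.1064
  β = (-3 - (-2)·0.6000 - (-2)·-0.1667 - (-4)·-0.2857) / (9) = -0.3640
  γ = (6 - (3)·0.6000 - (-3)·0.5556 - (4)·-0.2857) / (-12) = -0.5841
  δ = (-2 - (2)·0.6000 - (4)·0.5556 - (-4)·-0.1667) / (14) = -0.4349
Residual b − A·x = (-0.0207, -0.4190, -3.6808, 0.9954); ∞-norm = 3.6808

3.6808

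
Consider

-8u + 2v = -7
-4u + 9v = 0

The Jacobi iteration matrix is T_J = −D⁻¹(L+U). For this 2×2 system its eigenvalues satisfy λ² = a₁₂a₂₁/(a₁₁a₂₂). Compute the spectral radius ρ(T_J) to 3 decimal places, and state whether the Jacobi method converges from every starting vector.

a₁₂a₂₁/(a₁₁a₂₂) = (2)·(-4) / ((-8)·(9)) = 0.111111
ρ = √|0.111111| = √0.111111 = 0.333
ρ < 1, so Jacobi converges

0.333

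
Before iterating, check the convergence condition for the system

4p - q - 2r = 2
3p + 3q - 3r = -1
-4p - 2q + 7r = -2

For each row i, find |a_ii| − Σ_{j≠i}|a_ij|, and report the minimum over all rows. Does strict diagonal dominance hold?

-3

row 1: |4| − (1+2) = 1
row 2: |3| − (3+3) = -3
row 3: |7| − (4+2) = 1
minimum over rows = -3 → not strictly diagonally dominant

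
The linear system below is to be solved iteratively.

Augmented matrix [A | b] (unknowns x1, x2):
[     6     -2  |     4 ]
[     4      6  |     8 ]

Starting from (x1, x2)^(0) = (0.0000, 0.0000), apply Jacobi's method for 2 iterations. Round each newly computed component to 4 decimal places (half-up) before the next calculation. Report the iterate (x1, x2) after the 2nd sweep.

(1.1111, 0.8889)

Iteration 1:
  x1 = (4 - (-2)·0.0000) / (6) = 0.6667
  x2 = (8 - (4)·0.0000) / (6) = 1.3333
Iteration 2:
  x1 = (4 - (-2)·1.3333) / (6) = 1.1111
  x2 = (8 - (4)·0.6667) / (6) = 0.8889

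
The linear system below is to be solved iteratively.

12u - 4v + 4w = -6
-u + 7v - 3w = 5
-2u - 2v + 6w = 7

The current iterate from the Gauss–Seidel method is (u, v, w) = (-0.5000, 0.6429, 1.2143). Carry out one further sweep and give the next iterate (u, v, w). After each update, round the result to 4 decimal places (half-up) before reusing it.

(-0.6905, 1.1361, 1.3152)

One sweep:
  u = (-6 - (-4)·0.6429 - (4)·1.2143) / (12) = -0.6905
  v = (5 - (-1)·-0.6905 - (-3)·1.2143) / (7) = 1.1361
  w = (7 - (-2)·-0.6905 - (-2)·1.1361) / (6) = 1.3152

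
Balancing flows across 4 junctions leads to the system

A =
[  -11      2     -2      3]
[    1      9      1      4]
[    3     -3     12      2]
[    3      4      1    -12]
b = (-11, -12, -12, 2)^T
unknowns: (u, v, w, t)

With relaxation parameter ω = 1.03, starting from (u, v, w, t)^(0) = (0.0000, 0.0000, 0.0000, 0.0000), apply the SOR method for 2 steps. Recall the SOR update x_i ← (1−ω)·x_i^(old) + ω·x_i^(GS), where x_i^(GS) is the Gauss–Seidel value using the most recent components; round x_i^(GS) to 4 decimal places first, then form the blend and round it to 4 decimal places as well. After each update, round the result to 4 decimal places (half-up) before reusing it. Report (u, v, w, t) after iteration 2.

Iteration 1:
  u: GS value = (-11 - (2)·0.0000 - (-2)·0.0000 - (3)·0.0000) / (-11) = 1.0000;  u ← (1−ω)·0.0000 + ω·1.0000 = 1.0300
  v: GS value = (-12 - (1)·1.0300 - (1)·0.0000 - (4)·0.0000) / (9) = -1.4478;  v ← (1−ω)·0.0000 + ω·-1.4478 = -1.4912
  w: GS value = (-12 - (3)·1.0300 - (-3)·-1.4912 - (2)·0.0000) / (12) = -1.6303;  w ← (1−ω)·0.0000 + ω·-1.6303 = -1.6792
  t: GS value = (2 - (3)·1.0300 - (4)·-1.4912 - (1)·-1.6792) / (-12) = -0.5462;  t ← (1−ω)·0.0000 + ω·-0.5462 = -0.5626
Iteration 2:
  u: GS value = (-11 - (2)·-1.4912 - (-2)·-1.6792 - (3)·-0.5626) / (-11) = 0.8807;  u ← (1−ω)·1.0300 + ω·0.8807 = 0.8762
  v: GS value = (-12 - (1)·0.8762 - (1)·-1.6792 - (4)·-0.5626) / (9) = -0.9941;  v ← (1−ω)·-1.4912 + ω·-0.9941 = -0.9792
  w: GS value = (-12 - (3)·0.8762 - (-3)·-0.9792 - (2)·-0.5626) / (12) = -1.3701;  w ← (1−ω)·-1.6792 + ω·-1.3701 = -1.3608
  t: GS value = (2 - (3)·0.8762 - (4)·-0.9792 - (1)·-1.3608) / (-12) = -0.3874;  t ← (1−ω)·-0.5626 + ω·-0.3874 = -0.3821

(0.8762, -0.9792, -1.3608, -0.3821)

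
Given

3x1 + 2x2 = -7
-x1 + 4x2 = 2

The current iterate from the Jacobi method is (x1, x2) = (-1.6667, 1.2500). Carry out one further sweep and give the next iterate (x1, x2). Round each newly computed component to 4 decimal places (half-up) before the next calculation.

One sweep:
  x1 = (-7 - (2)·1.2500) / (3) = -3.1667
  x2 = (2 - (-1)·-1.6667) / (4) = 0.0833

(-3.1667, 0.0833)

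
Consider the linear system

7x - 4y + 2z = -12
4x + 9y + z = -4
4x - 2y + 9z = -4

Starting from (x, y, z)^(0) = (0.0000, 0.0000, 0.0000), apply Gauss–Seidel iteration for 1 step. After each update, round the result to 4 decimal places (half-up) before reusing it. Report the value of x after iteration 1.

Iteration 1:
  x = (-12 - (-4)·0.0000 - (2)·0.0000) / (7) = -1.7143
  y = (-4 - (4)·-1.7143 - (1)·0.0000) / (9) = 0.3175
  z = (-4 - (4)·-1.7143 - (-2)·0.3175) / (9) = 0.3880

-1.7143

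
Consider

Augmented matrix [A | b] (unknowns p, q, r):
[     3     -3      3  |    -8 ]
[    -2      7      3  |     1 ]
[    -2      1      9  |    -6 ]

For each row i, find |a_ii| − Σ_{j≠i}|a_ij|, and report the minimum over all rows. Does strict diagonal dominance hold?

row 1: |3| − (3+3) = -3
row 2: |7| − (2+3) = 2
row 3: |9| − (2+1) = 6
minimum over rows = -3 → not strictly diagonally dominant

-3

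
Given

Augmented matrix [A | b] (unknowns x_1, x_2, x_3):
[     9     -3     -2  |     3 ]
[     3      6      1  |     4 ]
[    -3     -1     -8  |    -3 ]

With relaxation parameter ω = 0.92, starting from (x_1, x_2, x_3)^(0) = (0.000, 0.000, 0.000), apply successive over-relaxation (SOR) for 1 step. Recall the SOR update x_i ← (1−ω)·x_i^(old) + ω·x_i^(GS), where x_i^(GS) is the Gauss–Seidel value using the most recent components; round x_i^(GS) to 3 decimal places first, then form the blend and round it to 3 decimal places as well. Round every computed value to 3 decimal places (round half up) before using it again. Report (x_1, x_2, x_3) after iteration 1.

Iteration 1:
  x_1: GS value = (3 - (-3)·0.000 - (-2)·0.000) / (9) = 0.333;  x_1 ← (1−ω)·0.000 + ω·0.333 = 0.306
  x_2: GS value = (4 - (3)·0.306 - (1)·0.000) / (6) = 0.514;  x_2 ← (1−ω)·0.000 + ω·0.514 = 0.473
  x_3: GS value = (-3 - (-3)·0.306 - (-1)·0.473) / (-8) = 0.201;  x_3 ← (1−ω)·0.000 + ω·0.201 = 0.185

(0.306, 0.473, 0.185)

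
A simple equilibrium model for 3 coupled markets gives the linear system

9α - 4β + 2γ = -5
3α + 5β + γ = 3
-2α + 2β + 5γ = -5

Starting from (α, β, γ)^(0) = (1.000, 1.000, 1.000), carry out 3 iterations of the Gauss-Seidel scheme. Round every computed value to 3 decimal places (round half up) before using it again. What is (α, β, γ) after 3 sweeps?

Iteration 1:
  α = (-5 - (-4)·1.000 - (2)·1.000) / (9) = -0.333
  β = (3 - (3)·-0.333 - (1)·1.000) / (5) = 0.600
  γ = (-5 - (-2)·-0.333 - (2)·0.600) / (5) = -1.373
Iteration 2:
  α = (-5 - (-4)·0.600 - (2)·-1.373) / (9) = 0.016
  β = (3 - (3)·0.016 - (1)·-1.373) / (5) = 0.865
  γ = (-5 - (-2)·0.016 - (2)·0.865) / (5) = -1.340
Iteration 3:
  α = (-5 - (-4)·0.865 - (2)·-1.340) / (9) = 0.127
  β = (3 - (3)·0.127 - (1)·-1.340) / (5) = 0.792
  γ = (-5 - (-2)·0.127 - (2)·0.792) / (5) = -1.266

(0.127, 0.792, -1.266)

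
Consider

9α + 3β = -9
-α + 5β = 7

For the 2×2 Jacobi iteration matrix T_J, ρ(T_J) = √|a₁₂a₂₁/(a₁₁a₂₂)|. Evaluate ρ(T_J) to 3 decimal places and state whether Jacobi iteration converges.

0.258

a₁₂a₂₁/(a₁₁a₂₂) = (3)·(-1) / ((9)·(5)) = -0.066667
ρ = √|-0.066667| = √0.066667 = 0.258
ρ < 1, so Jacobi converges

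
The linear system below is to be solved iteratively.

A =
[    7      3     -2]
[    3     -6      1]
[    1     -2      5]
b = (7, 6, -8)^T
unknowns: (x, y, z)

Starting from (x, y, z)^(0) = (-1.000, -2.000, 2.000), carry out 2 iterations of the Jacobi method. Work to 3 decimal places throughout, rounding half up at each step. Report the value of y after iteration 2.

Iteration 1:
  x = (7 - (3)·-2.000 - (-2)·2.000) / (7) = 2.429
  y = (6 - (3)·-1.000 - (1)·2.000) / (-6) = -1.167
  z = (-8 - (1)·-1.000 - (-2)·-2.000) / (5) = -2.200
Iteration 2:
  x = (7 - (3)·-1.167 - (-2)·-2.200) / (7) = 0.872
  y = (6 - (3)·2.429 - (1)·-2.200) / (-6) = -0.152
  z = (-8 - (1)·2.429 - (-2)·-1.167) / (5) = -2.553

-0.152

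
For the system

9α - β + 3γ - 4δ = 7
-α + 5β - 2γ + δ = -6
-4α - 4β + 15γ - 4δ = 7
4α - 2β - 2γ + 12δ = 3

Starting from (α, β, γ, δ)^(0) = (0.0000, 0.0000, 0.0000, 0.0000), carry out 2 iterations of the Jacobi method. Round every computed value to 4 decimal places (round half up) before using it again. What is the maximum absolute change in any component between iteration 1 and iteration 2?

0.3815

Iteration 1:
  α = (7 - (-1)·0.0000 - (3)·0.0000 - (-4)·0.0000) / (9) = 0.7778
  β = (-6 - (-1)·0.0000 - (-2)·0.0000 - (1)·0.0000) / (5) = -1.2000
  γ = (7 - (-4)·0.0000 - (-4)·0.0000 - (-4)·0.0000) / (15) = 0.4667
  δ = (3 - (4)·0.0000 - (-2)·0.0000 - (-2)·0.0000) / (12) = 0.2500
Iteration 2:
  α = (7 - (-1)·-1.2000 - (3)·0.4667 - (-4)·0.2500) / (9) = 0.6000
  β = (-6 - (-1)·0.7778 - (-2)·0.4667 - (1)·0.2500) / (5) = -0.9078
  γ = (7 - (-4)·0.7778 - (-4)·-1.2000 - (-4)·0.2500) / (15) = 0.4207
  δ = (3 - (4)·0.7778 - (-2)·-1.2000 - (-2)·0.4667) / (12) = -0.1315
Change: (-0.1778, 0.2922, -0.0460, -0.3815) → max |·| = 0.3815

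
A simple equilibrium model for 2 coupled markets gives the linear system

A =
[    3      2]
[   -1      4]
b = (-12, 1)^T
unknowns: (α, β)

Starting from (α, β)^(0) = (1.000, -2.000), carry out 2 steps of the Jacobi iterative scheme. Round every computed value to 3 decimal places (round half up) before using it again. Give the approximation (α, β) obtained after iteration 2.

(-4.333, -0.417)

Iteration 1:
  α = (-12 - (2)·-2.000) / (3) = -2.667
  β = (1 - (-1)·1.000) / (4) = 0.500
Iteration 2:
  α = (-12 - (2)·0.500) / (3) = -4.333
  β = (1 - (-1)·-2.667) / (4) = -0.417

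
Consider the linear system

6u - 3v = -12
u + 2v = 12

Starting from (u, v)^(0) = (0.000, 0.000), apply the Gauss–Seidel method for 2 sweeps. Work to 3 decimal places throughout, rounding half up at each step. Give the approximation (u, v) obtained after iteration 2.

(1.500, 5.250)

Iteration 1:
  u = (-12 - (-3)·0.000) / (6) = -2.000
  v = (12 - (1)·-2.000) / (2) = 7.000
Iteration 2:
  u = (-12 - (-3)·7.000) / (6) = 1.500
  v = (12 - (1)·1.500) / (2) = 5.250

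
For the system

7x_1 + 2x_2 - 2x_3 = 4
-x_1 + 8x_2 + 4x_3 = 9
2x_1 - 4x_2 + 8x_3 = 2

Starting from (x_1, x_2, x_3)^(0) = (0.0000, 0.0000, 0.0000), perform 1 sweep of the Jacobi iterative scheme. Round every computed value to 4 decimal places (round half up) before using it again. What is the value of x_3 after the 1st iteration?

Iteration 1:
  x_1 = (4 - (2)·0.0000 - (-2)·0.0000) / (7) = 0.5714
  x_2 = (9 - (-1)·0.0000 - (4)·0.0000) / (8) = 1.1250
  x_3 = (2 - (2)·0.0000 - (-4)·0.0000) / (8) = 0.2500

0.2500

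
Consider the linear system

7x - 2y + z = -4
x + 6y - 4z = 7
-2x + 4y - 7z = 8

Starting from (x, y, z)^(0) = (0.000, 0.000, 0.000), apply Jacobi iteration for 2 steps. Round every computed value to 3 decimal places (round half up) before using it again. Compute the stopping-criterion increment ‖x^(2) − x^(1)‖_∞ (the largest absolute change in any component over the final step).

Iteration 1:
  x = (-4 - (-2)·0.000 - (1)·0.000) / (7) = -0.571
  y = (7 - (1)·0.000 - (-4)·0.000) / (6) = 1.167
  z = (8 - (-2)·0.000 - (4)·0.000) / (-7) = -1.143
Iteration 2:
  x = (-4 - (-2)·1.167 - (1)·-1.143) / (7) = -0.075
  y = (7 - (1)·-0.571 - (-4)·-1.143) / (6) = 0.500
  z = (8 - (-2)·-0.571 - (4)·1.167) / (-7) = -0.313
Change: (0.496, -0.667, 0.830) → max |·| = 0.830

0.830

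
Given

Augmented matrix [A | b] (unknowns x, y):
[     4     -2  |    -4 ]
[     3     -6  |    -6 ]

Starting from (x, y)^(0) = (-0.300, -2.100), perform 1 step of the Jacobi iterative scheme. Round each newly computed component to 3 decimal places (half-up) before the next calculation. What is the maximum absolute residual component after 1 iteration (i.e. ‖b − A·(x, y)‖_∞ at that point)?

5.900

Iteration 1:
  x = (-4 - (-2)·-2.100) / (4) = -2.050
  y = (-6 - (3)·-0.300) / (-6) = 0.850
Residual b − A·x = (5.900, 5.250); ∞-norm = 5.900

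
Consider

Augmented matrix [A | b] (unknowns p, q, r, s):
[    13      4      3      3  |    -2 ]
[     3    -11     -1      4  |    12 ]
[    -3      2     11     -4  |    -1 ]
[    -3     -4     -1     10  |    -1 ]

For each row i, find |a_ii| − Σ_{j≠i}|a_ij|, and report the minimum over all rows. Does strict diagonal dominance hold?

2

row 1: |13| − (4+3+3) = 3
row 2: |-11| − (3+1+4) = 3
row 3: |11| − (3+2+4) = 2
row 4: |10| − (3+4+1) = 2
minimum over rows = 2 → strictly diagonally dominant (convergence guaranteed)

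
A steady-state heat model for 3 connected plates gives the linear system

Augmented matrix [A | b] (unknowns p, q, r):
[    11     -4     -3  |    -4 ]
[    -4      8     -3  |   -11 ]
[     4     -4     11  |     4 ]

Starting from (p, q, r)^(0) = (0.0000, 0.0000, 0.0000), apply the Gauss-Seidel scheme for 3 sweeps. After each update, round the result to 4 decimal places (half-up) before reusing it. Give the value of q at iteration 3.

Iteration 1:
  p = (-4 - (-4)·0.0000 - (-3)·0.0000) / (11) = -0.3636
  q = (-11 - (-4)·-0.3636 - (-3)·0.0000) / (8) = -1.5568
  r = (4 - (4)·-0.3636 - (-4)·-1.5568) / (11) = -0.0703
Iteration 2:
  p = (-4 - (-4)·-1.5568 - (-3)·-0.0703) / (11) = -0.9489
  q = (-11 - (-4)·-0.9489 - (-3)·-0.0703) / (8) = -1.8758
  r = (4 - (4)·-0.9489 - (-4)·-1.8758) / (11) = 0.0266
Iteration 3:
  p = (-4 - (-4)·-1.8758 - (-3)·0.0266) / (11) = -1.0385
  q = (-11 - (-4)·-1.0385 - (-3)·0.0266) / (8) = -1.8843
  r = (4 - (4)·-1.0385 - (-4)·-1.8843) / (11) = 0.0561

-1.8843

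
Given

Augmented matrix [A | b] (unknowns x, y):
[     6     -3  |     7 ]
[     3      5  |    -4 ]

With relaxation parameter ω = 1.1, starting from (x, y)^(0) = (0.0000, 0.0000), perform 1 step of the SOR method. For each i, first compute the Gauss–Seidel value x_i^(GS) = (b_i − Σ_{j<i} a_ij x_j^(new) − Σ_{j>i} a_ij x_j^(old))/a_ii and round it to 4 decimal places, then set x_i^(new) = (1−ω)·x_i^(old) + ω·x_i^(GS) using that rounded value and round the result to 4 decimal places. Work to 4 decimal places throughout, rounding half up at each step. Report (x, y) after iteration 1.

Iteration 1:
  x: GS value = (7 - (-3)·0.0000) / (6) = 1.1667;  x ← (1−ω)·0.0000 + ω·1.1667 = 1.2834
  y: GS value = (-4 - (3)·1.2834) / (5) = -1.5700;  y ← (1−ω)·0.0000 + ω·-1.5700 = -1.7270

(1.2834, -1.7270)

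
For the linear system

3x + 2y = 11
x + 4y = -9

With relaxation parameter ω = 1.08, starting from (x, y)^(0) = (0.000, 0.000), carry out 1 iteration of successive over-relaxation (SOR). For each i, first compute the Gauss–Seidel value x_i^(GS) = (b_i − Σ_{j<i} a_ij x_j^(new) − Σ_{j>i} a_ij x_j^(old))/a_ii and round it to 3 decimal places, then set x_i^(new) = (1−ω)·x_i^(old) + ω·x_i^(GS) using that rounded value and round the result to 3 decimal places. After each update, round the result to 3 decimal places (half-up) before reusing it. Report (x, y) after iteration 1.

(3.960, -3.499)

Iteration 1:
  x: GS value = (11 - (2)·0.000) / (3) = 3.667;  x ← (1−ω)·0.000 + ω·3.667 = 3.960
  y: GS value = (-9 - (1)·3.960) / (4) = -3.240;  y ← (1−ω)·0.000 + ω·-3.240 = -3.499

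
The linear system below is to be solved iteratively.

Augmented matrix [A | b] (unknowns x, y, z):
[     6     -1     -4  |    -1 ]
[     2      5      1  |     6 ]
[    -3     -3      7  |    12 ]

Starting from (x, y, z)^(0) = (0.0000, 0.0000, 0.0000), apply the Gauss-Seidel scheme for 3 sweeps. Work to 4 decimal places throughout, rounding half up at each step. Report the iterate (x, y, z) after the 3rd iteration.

Iteration 1:
  x = (-1 - (-1)·0.0000 - (-4)·0.0000) / (6) = -0.1667
  y = (6 - (2)·-0.1667 - (1)·0.0000) / (5) = 1.2667
  z = (12 - (-3)·-0.1667 - (-3)·1.2667) / (7) = 2.1857
Iteration 2:
  x = (-1 - (-1)·1.2667 - (-4)·2.1857) / (6) = 1.5016
  y = (6 - (2)·1.5016 - (1)·2.1857) / (5) = 0.1622
  z = (12 - (-3)·1.5016 - (-3)·0.1622) / (7) = 2.4273
Iteration 3:
  x = (-1 - (-1)·0.1622 - (-4)·2.4273) / (6) = 1.4786
  y = (6 - (2)·1.4786 - (1)·2.4273) / (5) = 0.1231
  z = (12 - (-3)·1.4786 - (-3)·0.1231) / (7) = 2.4007

(1.4786, 0.1231, 2.4007)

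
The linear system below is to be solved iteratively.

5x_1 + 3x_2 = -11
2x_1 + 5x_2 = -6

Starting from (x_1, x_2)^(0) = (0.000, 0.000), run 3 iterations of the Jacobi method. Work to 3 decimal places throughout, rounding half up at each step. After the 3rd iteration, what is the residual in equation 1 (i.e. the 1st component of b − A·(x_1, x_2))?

Iteration 1:
  x_1 = (-11 - (3)·0.000) / (5) = -2.200
  x_2 = (-6 - (2)·0.000) / (5) = -1.200
Iteration 2:
  x_1 = (-11 - (3)·-1.200) / (5) = -1.480
  x_2 = (-6 - (2)·-2.200) / (5) = -0.320
Iteration 3:
  x_1 = (-11 - (3)·-0.320) / (5) = -2.008
  x_2 = (-6 - (2)·-1.480) / (5) = -0.608
Residual b − A·x = (0.864, 1.056)

0.864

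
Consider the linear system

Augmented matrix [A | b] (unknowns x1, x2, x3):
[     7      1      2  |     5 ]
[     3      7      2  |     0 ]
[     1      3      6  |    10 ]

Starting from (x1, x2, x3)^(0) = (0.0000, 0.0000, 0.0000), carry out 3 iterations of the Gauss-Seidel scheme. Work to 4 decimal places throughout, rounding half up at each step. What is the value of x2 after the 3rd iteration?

-0.6569

Iteration 1:
  x1 = (5 - (1)·0.0000 - (2)·0.0000) / (7) = 0.7143
  x2 = (0 - (3)·0.7143 - (2)·0.0000) / (7) = -0.3061
  x3 = (10 - (1)·0.7143 - (3)·-0.3061) / (6) = 1.7007
Iteration 2:
  x1 = (5 - (1)·-0.3061 - (2)·1.7007) / (7) = 0.2721
  x2 = (0 - (3)·0.2721 - (2)·1.7007) / (7) = -0.6025
  x3 = (10 - (1)·0.2721 - (3)·-0.6025) / (6) = 1.9226
Iteration 3:
  x1 = (5 - (1)·-0.6025 - (2)·1.9226) / (7) = 0.2510
  x2 = (0 - (3)·0.2510 - (2)·1.9226) / (7) = -0.6569
  x3 = (10 - (1)·0.2510 - (3)·-0.6569) / (6) = 1.9533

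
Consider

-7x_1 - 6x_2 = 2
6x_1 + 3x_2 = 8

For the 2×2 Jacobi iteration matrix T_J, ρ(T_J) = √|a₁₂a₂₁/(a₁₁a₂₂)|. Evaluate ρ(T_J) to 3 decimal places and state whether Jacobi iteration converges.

a₁₂a₂₁/(a₁₁a₂₂) = (-6)·(6) / ((-7)·(3)) = 1.714286
ρ = √|1.714286| = √1.714286 = 1.309
ρ > 1, so Jacobi diverges

1.309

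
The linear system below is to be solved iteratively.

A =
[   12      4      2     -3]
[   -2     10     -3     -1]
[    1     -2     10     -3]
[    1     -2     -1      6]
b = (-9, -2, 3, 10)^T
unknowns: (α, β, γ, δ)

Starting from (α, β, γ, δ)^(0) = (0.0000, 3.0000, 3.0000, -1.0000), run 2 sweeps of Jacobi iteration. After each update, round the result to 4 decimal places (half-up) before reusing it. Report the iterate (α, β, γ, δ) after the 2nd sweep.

Iteration 1:
  α = (-9 - (4)·3.0000 - (2)·3.0000 - (-3)·-1.0000) / (12) = -2.5000
  β = (-2 - (-2)·0.0000 - (-3)·3.0000 - (-1)·-1.0000) / (10) = 0.6000
  γ = (3 - (1)·0.0000 - (-2)·3.0000 - (-3)·-1.0000) / (10) = 0.6000
  δ = (10 - (1)·0.0000 - (-2)·3.0000 - (-1)·3.0000) / (6) = 3.1667
Iteration 2:
  α = (-9 - (4)·0.6000 - (2)·0.6000 - (-3)·3.1667) / (12) = -0.2583
  β = (-2 - (-2)·-2.5000 - (-3)·0.6000 - (-1)·3.1667) / (10) = -0.2033
  γ = (3 - (1)·-2.5000 - (-2)·0.6000 - (-3)·3.1667) / (10) = 1.6200
  δ = (10 - (1)·-2.5000 - (-2)·0.6000 - (-1)·0.6000) / (6) = 2.3833

(-0.2583, -0.2033, 1.6200, 2.3833)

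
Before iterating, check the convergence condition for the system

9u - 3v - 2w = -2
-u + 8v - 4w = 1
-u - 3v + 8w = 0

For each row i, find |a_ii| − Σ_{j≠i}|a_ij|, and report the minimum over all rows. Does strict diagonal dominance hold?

row 1: |9| − (3+2) = 4
row 2: |8| − (1+4) = 3
row 3: |8| − (1+3) = 4
minimum over rows = 3 → strictly diagonally dominant (convergence guaranteed)

3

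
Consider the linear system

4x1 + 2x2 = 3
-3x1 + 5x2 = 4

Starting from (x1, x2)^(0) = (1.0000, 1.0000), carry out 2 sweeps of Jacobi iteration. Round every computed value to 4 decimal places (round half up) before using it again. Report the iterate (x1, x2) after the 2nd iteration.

Iteration 1:
  x1 = (3 - (2)·1.0000) / (4) = 0.2500
  x2 = (4 - (-3)·1.0000) / (5) = 1.4000
Iteration 2:
  x1 = (3 - (2)·1.4000) / (4) = 0.0500
  x2 = (4 - (-3)·0.2500) / (5) = 0.9500

(0.0500, 0.9500)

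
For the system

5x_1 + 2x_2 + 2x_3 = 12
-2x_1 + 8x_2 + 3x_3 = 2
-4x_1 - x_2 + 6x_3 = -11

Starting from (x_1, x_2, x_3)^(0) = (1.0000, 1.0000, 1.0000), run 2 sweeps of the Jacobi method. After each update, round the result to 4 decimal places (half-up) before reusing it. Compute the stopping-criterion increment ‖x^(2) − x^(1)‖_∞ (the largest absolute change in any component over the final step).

Iteration 1:
  x_1 = (12 - (2)·1.0000 - (2)·1.0000) / (5) = 1.6000
  x_2 = (2 - (-2)·1.0000 - (3)·1.0000) / (8) = 0.1250
  x_3 = (-11 - (-4)·1.0000 - (-1)·1.0000) / (6) = -1.0000
Iteration 2:
  x_1 = (12 - (2)·0.1250 - (2)·-1.0000) / (5) = 2.7500
  x_2 = (2 - (-2)·1.6000 - (3)·-1.0000) / (8) = 1.0250
  x_3 = (-11 - (-4)·1.6000 - (-1)·0.1250) / (6) = -0.7458
Change: (1.1500, 0.9000, 0.2542) → max |·| = 1.1500

1.1500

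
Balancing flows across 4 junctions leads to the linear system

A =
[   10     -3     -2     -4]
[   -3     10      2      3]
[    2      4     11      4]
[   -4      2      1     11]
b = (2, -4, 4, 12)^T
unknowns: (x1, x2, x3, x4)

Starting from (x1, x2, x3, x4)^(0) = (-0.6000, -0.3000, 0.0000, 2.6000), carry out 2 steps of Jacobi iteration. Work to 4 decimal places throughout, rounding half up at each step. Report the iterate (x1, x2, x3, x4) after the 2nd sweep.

Iteration 1:
  x1 = (2 - (-3)·-0.3000 - (-2)·0.0000 - (-4)·2.6000) / (10) = 1.1500
  x2 = (-4 - (-3)·-0.6000 - (2)·0.0000 - (3)·2.6000) / (10) = -1.3600
  x3 = (4 - (2)·-0.6000 - (4)·-0.3000 - (4)·2.6000) / (11) = -0.3636
  x4 = (12 - (-4)·-0.6000 - (2)·-0.3000 - (1)·0.0000) / (11) = 0.9273
Iteration 2:
  x1 = (2 - (-3)·-1.3600 - (-2)·-0.3636 - (-4)·0.9273) / (10) = 0.0902
  x2 = (-4 - (-3)·1.1500 - (2)·-0.3636 - (3)·0.9273) / (10) = -0.2605
  x3 = (4 - (2)·1.1500 - (4)·-1.3600 - (4)·0.9273) / (11) = 0.3119
  x4 = (12 - (-4)·1.1500 - (2)·-1.3600 - (1)·-0.3636) / (11) = 1.7894

(0.0902, -0.2605, 0.3119, 1.7894)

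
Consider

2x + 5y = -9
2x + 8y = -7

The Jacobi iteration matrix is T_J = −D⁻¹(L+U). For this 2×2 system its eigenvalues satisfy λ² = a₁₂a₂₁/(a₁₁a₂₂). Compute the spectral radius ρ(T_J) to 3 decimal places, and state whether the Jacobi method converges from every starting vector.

a₁₂a₂₁/(a₁₁a₂₂) = (5)·(2) / ((2)·(8)) = 0.625000
ρ = √|0.625000| = √0.625000 = 0.791
ρ < 1, so Jacobi converges

0.791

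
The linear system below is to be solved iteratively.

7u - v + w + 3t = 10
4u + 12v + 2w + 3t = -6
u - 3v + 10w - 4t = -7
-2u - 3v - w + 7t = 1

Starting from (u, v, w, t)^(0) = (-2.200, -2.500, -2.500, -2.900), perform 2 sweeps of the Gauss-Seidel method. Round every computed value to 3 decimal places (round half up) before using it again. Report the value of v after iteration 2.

Iteration 1:
  u = (10 - (-1)·-2.500 - (1)·-2.500 - (3)·-2.900) / (7) = 2.671
  v = (-6 - (4)·2.671 - (2)·-2.500 - (3)·-2.900) / (12) = -0.249
  w = (-7 - (1)·2.671 - (-3)·-0.249 - (-4)·-2.900) / (10) = -2.202
  t = (1 - (-2)·2.671 - (-3)·-0.249 - (-1)·-2.202) / (7) = 0.485
Iteration 2:
  u = (10 - (-1)·-0.249 - (1)·-2.202 - (3)·0.485) / (7) = 1.500
  v = (-6 - (4)·1.500 - (2)·-2.202 - (3)·0.485) / (12) = -0.754
  w = (-7 - (1)·1.500 - (-3)·-0.754 - (-4)·0.485) / (10) = -0.882
  t = (1 - (-2)·1.500 - (-3)·-0.754 - (-1)·-0.882) / (7) = 0.122

-0.754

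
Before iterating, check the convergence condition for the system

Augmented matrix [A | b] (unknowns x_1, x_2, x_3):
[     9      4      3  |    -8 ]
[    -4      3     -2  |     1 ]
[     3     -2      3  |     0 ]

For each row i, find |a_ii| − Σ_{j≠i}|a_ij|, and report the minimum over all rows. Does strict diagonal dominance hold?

-3

row 1: |9| − (4+3) = 2
row 2: |3| − (4+2) = -3
row 3: |3| − (3+2) = -2
minimum over rows = -3 → not strictly diagonally dominant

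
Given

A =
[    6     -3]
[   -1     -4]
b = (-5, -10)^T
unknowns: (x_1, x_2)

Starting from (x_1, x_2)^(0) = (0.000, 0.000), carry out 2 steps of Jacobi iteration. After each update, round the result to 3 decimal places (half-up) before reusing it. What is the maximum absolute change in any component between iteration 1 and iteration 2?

1.250

Iteration 1:
  x_1 = (-5 - (-3)·0.000) / (6) = -0.833
  x_2 = (-10 - (-1)·0.000) / (-4) = 2.500
Iteration 2:
  x_1 = (-5 - (-3)·2.500) / (6) = 0.417
  x_2 = (-10 - (-1)·-0.833) / (-4) = 2.708
Change: (1.250, 0.208) → max |·| = 1.250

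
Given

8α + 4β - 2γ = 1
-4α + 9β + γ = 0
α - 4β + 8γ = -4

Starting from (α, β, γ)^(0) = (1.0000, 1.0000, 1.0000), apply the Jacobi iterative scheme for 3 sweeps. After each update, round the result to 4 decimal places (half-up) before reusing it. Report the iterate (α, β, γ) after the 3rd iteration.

Iteration 1:
  α = (1 - (4)·1.0000 - (-2)·1.0000) / (8) = -0.1250
  β = (0 - (-4)·1.0000 - (1)·1.0000) / (9) = 0.3333
  γ = (-4 - (1)·1.0000 - (-4)·1.0000) / (8) = -0.1250
Iteration 2:
  α = (1 - (4)·0.3333 - (-2)·-0.1250) / (8) = -0.0729
  β = (0 - (-4)·-0.1250 - (1)·-0.1250) / (9) = -0.0417
  γ = (-4 - (1)·-0.1250 - (-4)·0.3333) / (8) = -0.3177
Iteration 3:
  α = (1 - (4)·-0.0417 - (-2)·-0.3177) / (8) = 0.0664
  β = (0 - (-4)·-0.0729 - (1)·-0.3177) / (9) = 0.0029
  γ = (-4 - (1)·-0.0729 - (-4)·-0.0417) / (8) = -0.5117

(0.0664, 0.0029, -0.5117)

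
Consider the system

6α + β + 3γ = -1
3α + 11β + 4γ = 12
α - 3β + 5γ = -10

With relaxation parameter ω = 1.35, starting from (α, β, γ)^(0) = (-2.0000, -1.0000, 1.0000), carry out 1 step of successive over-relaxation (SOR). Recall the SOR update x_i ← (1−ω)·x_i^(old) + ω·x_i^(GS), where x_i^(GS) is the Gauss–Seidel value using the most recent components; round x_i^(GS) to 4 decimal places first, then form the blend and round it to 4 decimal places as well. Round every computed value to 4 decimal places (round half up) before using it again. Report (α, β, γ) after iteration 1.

(0.0250, 1.3227, -1.9854)

Iteration 1:
  α: GS value = (-1 - (1)·-1.0000 - (3)·1.0000) / (6) = -0.5000;  α ← (1−ω)·-2.0000 + ω·-0.5000 = 0.0250
  β: GS value = (12 - (3)·0.0250 - (4)·1.0000) / (11) = 0.7205;  β ← (1−ω)·-1.0000 + ω·0.7205 = 1.3227
  γ: GS value = (-10 - (1)·0.0250 - (-3)·1.3227) / (5) = -1.2114;  γ ← (1−ω)·1.0000 + ω·-1.2114 = -1.9854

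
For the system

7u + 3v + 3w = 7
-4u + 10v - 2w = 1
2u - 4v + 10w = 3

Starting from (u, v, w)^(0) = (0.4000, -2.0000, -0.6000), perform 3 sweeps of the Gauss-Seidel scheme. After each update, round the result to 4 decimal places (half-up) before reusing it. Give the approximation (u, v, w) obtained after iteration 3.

(0.7006, 0.4471, 0.3387)

Iteration 1:
  u = (7 - (3)·-2.0000 - (3)·-0.6000) / (7) = 2.1143
  v = (1 - (-4)·2.1143 - (-2)·-0.6000) / (10) = 0.8257
  w = (3 - (2)·2.1143 - (-4)·0.8257) / (10) = 0.2074
Iteration 2:
  u = (7 - (3)·0.8257 - (3)·0.2074) / (7) = 0.5572
  v = (1 - (-4)·0.5572 - (-2)·0.2074) / (10) = 0.3644
  w = (3 - (2)·0.5572 - (-4)·0.3644) / (10) = 0.3343
Iteration 3:
  u = (7 - (3)·0.3644 - (3)·0.3343) / (7) = 0.7006
  v = (1 - (-4)·0.7006 - (-2)·0.3343) / (10) = 0.4471
  w = (3 - (2)·0.7006 - (-4)·0.4471) / (10) = 0.3387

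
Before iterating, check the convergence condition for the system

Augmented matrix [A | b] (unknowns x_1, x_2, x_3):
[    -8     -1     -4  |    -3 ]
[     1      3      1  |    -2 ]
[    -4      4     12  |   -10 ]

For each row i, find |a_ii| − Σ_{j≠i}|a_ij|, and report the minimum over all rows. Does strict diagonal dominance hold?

row 1: |-8| − (1+4) = 3
row 2: |3| − (1+1) = 1
row 3: |12| − (4+4) = 4
minimum over rows = 1 → strictly diagonally dominant (convergence guaranteed)

1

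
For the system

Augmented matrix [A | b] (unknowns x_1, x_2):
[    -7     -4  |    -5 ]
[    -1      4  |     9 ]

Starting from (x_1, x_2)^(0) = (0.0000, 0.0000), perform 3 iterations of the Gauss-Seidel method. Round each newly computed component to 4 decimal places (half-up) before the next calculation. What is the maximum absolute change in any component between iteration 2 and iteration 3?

Iteration 1:
  x_1 = (-5 - (-4)·0.0000) / (-7) = 0.7143
  x_2 = (9 - (-1)·0.7143) / (4) = 2.4286
Iteration 2:
  x_1 = (-5 - (-4)·2.4286) / (-7) = -0.6735
  x_2 = (9 - (-1)·-0.6735) / (4) = 2.0816
Iteration 3:
  x_1 = (-5 - (-4)·2.0816) / (-7) = -0.4752
  x_2 = (9 - (-1)·-0.4752) / (4) = 2.1312
Change: (0.1983, 0.0496) → max |·| = 0.1983

0.1983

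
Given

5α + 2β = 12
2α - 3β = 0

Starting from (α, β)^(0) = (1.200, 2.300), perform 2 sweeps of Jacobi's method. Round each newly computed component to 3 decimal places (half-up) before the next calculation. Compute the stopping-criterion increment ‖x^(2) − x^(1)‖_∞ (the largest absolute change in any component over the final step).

Iteration 1:
  α = (12 - (2)·2.300) / (5) = 1.480
  β = (0 - (2)·1.200) / (-3) = 0.800
Iteration 2:
  α = (12 - (2)·0.800) / (5) = 2.080
  β = (0 - (2)·1.480) / (-3) = 0.987
Change: (0.600, 0.187) → max |·| = 0.600

0.600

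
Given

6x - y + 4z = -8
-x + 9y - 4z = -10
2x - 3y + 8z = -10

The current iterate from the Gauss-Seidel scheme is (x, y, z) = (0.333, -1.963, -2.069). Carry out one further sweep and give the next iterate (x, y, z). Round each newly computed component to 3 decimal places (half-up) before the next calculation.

One sweep:
  x = (-8 - (-1)·-1.963 - (4)·-2.069) / (6) = -0.281
  y = (-10 - (-1)·-0.281 - (-4)·-2.069) / (9) = -2.062
  z = (-10 - (2)·-0.281 - (-3)·-2.062) / (8) = -1.953

(-0.281, -2.062, -1.953)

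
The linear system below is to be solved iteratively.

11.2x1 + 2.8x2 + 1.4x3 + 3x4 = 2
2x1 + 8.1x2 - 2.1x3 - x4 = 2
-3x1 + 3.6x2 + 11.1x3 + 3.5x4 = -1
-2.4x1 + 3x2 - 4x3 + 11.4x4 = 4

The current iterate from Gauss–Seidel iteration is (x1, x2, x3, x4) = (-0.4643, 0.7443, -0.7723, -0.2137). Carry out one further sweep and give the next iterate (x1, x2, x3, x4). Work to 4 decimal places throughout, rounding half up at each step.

One sweep:
  x1 = (2 - (2.8)·0.7443 - (1.4)·-0.7723 - (3)·-0.2137) / (11.2) = 0.1463
  x2 = (2 - (2)·0.1463 - (-2.1)·-0.7723 - (-1)·-0.2137) / (8.1) = -0.0158
  x3 = (-1 - (-3)·0.1463 - (3.6)·-0.0158 - (3.5)·-0.2137) / (11.1) = 0.0220
  x4 = (4 - (-2.4)·0.1463 - (3)·-0.0158 - (-4)·0.0220) / (11.4) = 0.3936

(0.1463, -0.0158, 0.0220, 0.3936)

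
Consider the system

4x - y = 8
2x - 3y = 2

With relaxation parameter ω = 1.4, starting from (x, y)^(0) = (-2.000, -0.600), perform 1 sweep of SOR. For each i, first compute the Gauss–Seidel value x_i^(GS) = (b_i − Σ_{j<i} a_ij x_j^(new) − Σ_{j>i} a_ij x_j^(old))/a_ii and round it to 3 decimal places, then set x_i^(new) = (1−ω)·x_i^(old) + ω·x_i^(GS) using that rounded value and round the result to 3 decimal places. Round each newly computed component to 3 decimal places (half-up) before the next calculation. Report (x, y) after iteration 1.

(3.390, 2.470)

Iteration 1:
  x: GS value = (8 - (-1)·-0.600) / (4) = 1.850;  x ← (1−ω)·-2.000 + ω·1.850 = 3.390
  y: GS value = (2 - (2)·3.390) / (-3) = 1.593;  y ← (1−ω)·-0.600 + ω·1.593 = 2.470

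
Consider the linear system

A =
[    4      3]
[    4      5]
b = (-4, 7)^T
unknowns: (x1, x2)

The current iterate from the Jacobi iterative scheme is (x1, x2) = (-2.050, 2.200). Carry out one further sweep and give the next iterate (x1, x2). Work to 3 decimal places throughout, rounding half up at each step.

One sweep:
  x1 = (-4 - (3)·2.200) / (4) = -2.650
  x2 = (7 - (4)·-2.050) / (5) = 3.040

(-2.650, 3.040)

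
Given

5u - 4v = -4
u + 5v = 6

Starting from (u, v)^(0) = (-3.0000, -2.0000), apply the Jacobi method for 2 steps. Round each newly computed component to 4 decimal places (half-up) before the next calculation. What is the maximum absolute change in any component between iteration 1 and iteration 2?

3.0400

Iteration 1:
  u = (-4 - (-4)·-2.0000) / (5) = -2.4000
  v = (6 - (1)·-3.0000) / (5) = 1.8000
Iteration 2:
  u = (-4 - (-4)·1.8000) / (5) = 0.6400
  v = (6 - (1)·-2.4000) / (5) = 1.6800
Change: (3.0400, -0.1200) → max |·| = 3.0400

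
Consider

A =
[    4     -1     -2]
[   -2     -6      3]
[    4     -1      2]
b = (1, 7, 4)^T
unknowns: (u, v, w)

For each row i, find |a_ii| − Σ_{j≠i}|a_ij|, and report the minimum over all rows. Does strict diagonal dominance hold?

row 1: |4| − (1+2) = 1
row 2: |-6| − (2+3) = 1
row 3: |2| − (4+1) = -3
minimum over rows = -3 → not strictly diagonally dominant

-3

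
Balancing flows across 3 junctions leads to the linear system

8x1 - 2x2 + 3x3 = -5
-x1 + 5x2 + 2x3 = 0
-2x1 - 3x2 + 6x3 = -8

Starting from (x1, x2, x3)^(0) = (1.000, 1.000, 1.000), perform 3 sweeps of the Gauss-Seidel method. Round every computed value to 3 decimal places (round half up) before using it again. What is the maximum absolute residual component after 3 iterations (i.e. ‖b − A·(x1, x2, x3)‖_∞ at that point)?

0.351

Iteration 1:
  x1 = (-5 - (-2)·1.000 - (3)·1.000) / (8) = -0.750
  x2 = (0 - (-1)·-0.750 - (2)·1.000) / (5) = -0.550
  x3 = (-8 - (-2)·-0.750 - (-3)·-0.550) / (6) = -1.858
Iteration 2:
  x1 = (-5 - (-2)·-0.550 - (3)·-1.858) / (8) = -0.066
  x2 = (0 - (-1)·-0.066 - (2)·-1.858) / (5) = 0.730
  x3 = (-8 - (-2)·-0.066 - (-3)·0.730) / (6) = -0.990
Iteration 3:
  x1 = (-5 - (-2)·0.730 - (3)·-0.990) / (8) = -0.071
  x2 = (0 - (-1)·-0.071 - (2)·-0.990) / (5) = 0.382
  x3 = (-8 - (-2)·-0.071 - (-3)·0.382) / (6) = -1.166
Residual b − A·x = (-0.170, 0.351, 0.000); ∞-norm = 0.351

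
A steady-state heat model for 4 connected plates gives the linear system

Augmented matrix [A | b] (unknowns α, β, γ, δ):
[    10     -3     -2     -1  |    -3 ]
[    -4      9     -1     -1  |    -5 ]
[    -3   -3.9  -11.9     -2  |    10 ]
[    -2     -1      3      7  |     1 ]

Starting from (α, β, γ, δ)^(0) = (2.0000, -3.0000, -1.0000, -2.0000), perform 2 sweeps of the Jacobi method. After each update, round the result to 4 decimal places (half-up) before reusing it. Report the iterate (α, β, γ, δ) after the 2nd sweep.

(-0.2336, -1.1901, -0.5570, -0.3035)

Iteration 1:
  α = (-3 - (-3)·-3.0000 - (-2)·-1.0000 - (-1)·-2.0000) / (10) = -1.6000
  β = (-5 - (-4)·2.0000 - (-1)·-1.0000 - (-1)·-2.0000) / (9) = 0.0000
  γ = (10 - (-3)·2.0000 - (-3.9)·-3.0000 - (-2)·-2.0000) / (-11.9) = -0.0252
  δ = (1 - (-2)·2.0000 - (-1)·-3.0000 - (3)·-1.0000) / (7) = 0.7143
Iteration 2:
  α = (-3 - (-3)·0.0000 - (-2)·-0.0252 - (-1)·0.7143) / (10) = -0.2336
  β = (-5 - (-4)·-1.6000 - (-1)·-0.0252 - (-1)·0.7143) / (9) = -1.1901
  γ = (10 - (-3)·-1.6000 - (-3.9)·0.0000 - (-2)·0.7143) / (-11.9) = -0.5570
  δ = (1 - (-2)·-1.6000 - (-1)·0.0000 - (3)·-0.0252) / (7) = -0.3035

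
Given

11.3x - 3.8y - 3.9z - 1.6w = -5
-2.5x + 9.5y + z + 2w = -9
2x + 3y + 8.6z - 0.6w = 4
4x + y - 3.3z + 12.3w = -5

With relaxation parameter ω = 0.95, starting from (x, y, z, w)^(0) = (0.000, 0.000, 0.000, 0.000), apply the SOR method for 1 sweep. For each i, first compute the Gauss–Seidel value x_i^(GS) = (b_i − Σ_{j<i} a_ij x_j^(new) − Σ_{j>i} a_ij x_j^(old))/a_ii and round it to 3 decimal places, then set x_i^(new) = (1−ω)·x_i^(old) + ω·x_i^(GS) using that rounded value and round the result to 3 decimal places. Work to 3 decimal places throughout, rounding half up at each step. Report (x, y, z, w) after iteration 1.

(-0.420, -1.005, 0.867, 0.042)

Iteration 1:
  x: GS value = (-5 - (-3.8)·0.000 - (-3.9)·0.000 - (-1.6)·0.000) / (11.3) = -0.442;  x ← (1−ω)·0.000 + ω·-0.442 = -0.420
  y: GS value = (-9 - (-2.5)·-0.420 - (1)·0.000 - (2)·0.000) / (9.5) = -1.058;  y ← (1−ω)·0.000 + ω·-1.058 = -1.005
  z: GS value = (4 - (2)·-0.420 - (3)·-1.005 - (-0.6)·0.000) / (8.6) = 0.913;  z ← (1−ω)·0.000 + ω·0.913 = 0.867
  w: GS value = (-5 - (4)·-0.420 - (1)·-1.005 - (-3.3)·0.867) / (12.3) = 0.044;  w ← (1−ω)·0.000 + ω·0.044 = 0.042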